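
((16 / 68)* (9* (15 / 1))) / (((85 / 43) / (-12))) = -55728 / 289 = -192.83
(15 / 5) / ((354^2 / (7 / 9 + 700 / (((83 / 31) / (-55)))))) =-0.34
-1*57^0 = -1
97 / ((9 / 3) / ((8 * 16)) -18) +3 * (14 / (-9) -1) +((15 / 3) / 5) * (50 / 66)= -311452 / 25311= -12.31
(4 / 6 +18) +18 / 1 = 110 / 3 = 36.67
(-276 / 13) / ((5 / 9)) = -2484 / 65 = -38.22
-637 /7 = -91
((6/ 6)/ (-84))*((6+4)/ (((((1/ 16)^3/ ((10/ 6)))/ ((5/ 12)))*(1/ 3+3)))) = -6400/ 63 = -101.59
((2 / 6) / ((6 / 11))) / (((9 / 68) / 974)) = 4497.23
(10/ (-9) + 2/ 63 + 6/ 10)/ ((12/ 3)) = -151/ 1260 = -0.12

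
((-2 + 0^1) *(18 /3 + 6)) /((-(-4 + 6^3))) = 6 /53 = 0.11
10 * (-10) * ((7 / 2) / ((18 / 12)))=-700 / 3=-233.33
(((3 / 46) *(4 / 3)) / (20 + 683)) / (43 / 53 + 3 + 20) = 53 / 10202639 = 0.00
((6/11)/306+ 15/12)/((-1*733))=-0.00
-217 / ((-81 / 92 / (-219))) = -1457372 / 27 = -53976.74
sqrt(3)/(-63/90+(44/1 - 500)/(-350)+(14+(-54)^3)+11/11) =-0.00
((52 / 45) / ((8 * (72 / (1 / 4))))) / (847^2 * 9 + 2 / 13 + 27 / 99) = 1859 / 23932077108480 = 0.00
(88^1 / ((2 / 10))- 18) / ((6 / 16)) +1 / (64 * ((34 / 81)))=7346419 / 6528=1125.37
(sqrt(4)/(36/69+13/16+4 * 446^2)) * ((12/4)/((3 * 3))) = 736/878414529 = 0.00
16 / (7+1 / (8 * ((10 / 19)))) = 2.21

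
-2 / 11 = -0.18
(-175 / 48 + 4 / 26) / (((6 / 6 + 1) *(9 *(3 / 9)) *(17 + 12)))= -2179 / 108576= -0.02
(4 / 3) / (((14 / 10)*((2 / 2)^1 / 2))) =40 / 21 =1.90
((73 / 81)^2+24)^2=26501560849 / 43046721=615.65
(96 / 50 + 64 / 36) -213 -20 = -229.30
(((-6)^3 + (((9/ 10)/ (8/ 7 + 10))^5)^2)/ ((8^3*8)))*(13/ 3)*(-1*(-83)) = -8436145636245288283292936439/ 444784941381713920000000000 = -18.97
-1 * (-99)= 99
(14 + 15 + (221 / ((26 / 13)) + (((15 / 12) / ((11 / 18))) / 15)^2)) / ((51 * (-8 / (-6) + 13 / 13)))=67527 / 57596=1.17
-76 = -76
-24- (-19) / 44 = -1037 / 44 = -23.57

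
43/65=0.66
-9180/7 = -1311.43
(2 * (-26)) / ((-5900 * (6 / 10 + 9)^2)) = 13 / 135936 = 0.00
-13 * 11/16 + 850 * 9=122257/16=7641.06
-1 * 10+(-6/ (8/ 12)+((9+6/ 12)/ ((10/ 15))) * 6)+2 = 137/ 2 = 68.50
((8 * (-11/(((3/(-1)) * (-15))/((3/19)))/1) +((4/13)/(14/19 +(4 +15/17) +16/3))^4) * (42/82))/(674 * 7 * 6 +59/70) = -3124884269928744358165424/559350050316263647590747396721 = -0.00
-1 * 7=-7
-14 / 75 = -0.19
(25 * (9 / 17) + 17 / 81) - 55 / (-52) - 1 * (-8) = 1611295 / 71604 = 22.50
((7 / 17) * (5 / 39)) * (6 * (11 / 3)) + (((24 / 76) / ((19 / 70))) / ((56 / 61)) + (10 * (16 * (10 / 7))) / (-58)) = -146944045 / 97173258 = -1.51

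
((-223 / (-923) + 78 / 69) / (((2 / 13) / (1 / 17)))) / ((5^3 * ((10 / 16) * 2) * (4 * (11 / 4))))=58254 / 190856875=0.00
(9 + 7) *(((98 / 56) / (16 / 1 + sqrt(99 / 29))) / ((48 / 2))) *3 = 1624 / 7325- 21 *sqrt(319) / 14650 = 0.20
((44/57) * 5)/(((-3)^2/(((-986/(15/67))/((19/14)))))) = -40694192/29241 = -1391.68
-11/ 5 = -2.20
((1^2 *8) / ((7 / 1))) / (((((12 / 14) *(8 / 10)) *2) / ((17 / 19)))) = 85 / 114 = 0.75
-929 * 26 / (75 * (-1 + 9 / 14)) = 338156 / 375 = 901.75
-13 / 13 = -1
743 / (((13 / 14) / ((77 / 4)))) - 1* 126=397201 / 26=15276.96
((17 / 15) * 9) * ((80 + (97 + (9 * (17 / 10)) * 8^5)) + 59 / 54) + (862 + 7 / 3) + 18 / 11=25326460141 / 4950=5116456.59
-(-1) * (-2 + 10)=8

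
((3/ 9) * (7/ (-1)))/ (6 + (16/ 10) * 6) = -35/ 234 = -0.15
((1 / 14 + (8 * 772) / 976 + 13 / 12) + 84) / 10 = 468757 / 51240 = 9.15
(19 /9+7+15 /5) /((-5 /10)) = -218 /9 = -24.22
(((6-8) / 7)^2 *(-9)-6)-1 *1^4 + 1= -330 / 49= -6.73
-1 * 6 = -6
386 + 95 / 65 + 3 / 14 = 70557 / 182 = 387.68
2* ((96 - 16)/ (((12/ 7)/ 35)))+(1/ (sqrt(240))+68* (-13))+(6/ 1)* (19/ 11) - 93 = sqrt(15)/ 60+75901/ 33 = 2300.09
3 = 3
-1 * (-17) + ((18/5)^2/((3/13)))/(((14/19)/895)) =2388097/35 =68231.34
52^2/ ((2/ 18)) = 24336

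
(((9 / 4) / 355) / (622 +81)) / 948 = 3 / 315450160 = 0.00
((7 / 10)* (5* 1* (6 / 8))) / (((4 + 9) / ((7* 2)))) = 147 / 52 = 2.83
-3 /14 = -0.21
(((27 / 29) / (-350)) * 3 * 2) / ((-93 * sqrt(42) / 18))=81 * sqrt(42) / 1101275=0.00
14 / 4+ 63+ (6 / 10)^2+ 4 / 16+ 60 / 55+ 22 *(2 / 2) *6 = 220221 / 1100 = 200.20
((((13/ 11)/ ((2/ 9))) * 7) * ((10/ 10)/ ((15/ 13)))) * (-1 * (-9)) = 290.37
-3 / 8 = -0.38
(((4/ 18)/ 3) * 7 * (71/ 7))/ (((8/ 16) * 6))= 1.75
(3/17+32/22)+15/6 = 1545/374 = 4.13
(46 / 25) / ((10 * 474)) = 23 / 59250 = 0.00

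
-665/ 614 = -1.08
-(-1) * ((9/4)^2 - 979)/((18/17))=-264911/288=-919.83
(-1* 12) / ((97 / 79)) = -948 / 97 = -9.77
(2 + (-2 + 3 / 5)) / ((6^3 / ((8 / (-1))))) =-1 / 45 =-0.02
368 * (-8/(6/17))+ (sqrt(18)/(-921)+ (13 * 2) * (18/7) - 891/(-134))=-23265665/2814 - sqrt(2)/307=-8267.83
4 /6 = 2 /3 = 0.67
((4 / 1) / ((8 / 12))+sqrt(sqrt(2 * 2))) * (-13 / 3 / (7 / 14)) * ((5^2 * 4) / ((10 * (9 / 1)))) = -520 / 9 - 260 * sqrt(2) / 27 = -71.40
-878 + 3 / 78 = -22827 / 26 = -877.96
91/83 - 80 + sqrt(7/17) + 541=sqrt(119)/17 + 38354/83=462.74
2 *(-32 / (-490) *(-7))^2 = 512 / 1225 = 0.42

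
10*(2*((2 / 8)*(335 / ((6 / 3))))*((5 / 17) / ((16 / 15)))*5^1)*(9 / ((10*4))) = 259.79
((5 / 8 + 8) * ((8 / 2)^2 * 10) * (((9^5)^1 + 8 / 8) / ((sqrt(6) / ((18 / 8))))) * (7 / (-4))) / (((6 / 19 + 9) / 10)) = -6773773125 * sqrt(6) / 118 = -140612608.39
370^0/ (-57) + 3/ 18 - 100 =-11383/ 114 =-99.85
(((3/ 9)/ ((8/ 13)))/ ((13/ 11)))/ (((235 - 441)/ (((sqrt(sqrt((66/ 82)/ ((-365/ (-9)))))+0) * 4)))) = -11 * 11^(1/ 4) * 44895^(3/ 4)/ 18496740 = -0.00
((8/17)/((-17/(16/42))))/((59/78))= -1664/119357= -0.01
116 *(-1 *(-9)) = 1044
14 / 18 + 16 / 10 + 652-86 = 25577 / 45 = 568.38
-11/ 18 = -0.61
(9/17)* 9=81/17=4.76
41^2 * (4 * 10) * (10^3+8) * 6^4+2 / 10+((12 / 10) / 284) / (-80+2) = 1621529802550891 / 18460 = 87840184320.20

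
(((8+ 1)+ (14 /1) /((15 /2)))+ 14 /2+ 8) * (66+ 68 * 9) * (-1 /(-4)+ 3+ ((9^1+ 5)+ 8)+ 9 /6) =2345654 /5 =469130.80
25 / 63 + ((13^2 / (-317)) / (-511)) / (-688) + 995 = 998406410159 / 1003023504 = 995.40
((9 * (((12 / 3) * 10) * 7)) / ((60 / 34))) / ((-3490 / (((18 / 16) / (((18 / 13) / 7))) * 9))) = -292383 / 13960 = -20.94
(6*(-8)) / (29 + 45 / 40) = -384 / 241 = -1.59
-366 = -366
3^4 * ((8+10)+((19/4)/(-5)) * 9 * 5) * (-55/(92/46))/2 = 27565.31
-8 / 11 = -0.73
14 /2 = 7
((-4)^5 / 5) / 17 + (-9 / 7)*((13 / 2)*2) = -17113 / 595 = -28.76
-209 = -209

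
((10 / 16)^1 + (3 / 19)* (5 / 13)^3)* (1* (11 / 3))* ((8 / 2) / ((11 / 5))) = 1058575 / 250458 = 4.23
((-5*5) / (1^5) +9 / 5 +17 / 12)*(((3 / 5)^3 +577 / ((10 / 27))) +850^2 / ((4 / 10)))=-590701301903 / 15000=-39380086.79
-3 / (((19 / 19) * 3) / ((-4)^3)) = 64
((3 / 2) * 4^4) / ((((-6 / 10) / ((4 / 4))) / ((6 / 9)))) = -1280 / 3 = -426.67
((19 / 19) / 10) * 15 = 3 / 2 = 1.50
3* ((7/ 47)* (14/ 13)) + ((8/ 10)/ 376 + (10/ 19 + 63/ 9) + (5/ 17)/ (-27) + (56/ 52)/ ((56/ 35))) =71089207/ 8197740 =8.67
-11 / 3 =-3.67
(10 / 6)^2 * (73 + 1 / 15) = 5480 / 27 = 202.96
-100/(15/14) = -280/3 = -93.33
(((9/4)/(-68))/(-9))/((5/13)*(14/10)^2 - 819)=-65/14466592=-0.00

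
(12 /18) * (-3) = -2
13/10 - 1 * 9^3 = -7277/10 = -727.70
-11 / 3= -3.67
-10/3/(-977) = 10/2931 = 0.00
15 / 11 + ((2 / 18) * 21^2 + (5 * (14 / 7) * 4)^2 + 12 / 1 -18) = 18088 / 11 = 1644.36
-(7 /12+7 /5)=-119 /60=-1.98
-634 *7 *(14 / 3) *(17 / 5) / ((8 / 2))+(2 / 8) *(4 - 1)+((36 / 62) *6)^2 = -1014307399 / 57660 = -17591.18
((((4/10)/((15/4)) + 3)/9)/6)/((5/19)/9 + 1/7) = 30989/92700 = 0.33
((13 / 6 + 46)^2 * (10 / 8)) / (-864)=-417605 / 124416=-3.36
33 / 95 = 0.35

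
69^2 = 4761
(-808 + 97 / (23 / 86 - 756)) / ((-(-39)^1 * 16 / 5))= -43768905 / 6759272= -6.48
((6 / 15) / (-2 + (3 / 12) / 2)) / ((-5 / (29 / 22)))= 232 / 4125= 0.06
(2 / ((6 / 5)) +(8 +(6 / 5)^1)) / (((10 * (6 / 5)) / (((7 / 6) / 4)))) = 1141 / 4320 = 0.26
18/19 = 0.95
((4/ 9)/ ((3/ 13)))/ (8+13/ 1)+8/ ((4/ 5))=5722/ 567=10.09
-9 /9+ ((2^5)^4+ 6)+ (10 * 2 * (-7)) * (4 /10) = 1048525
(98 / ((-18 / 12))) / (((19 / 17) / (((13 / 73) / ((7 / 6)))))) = -12376 / 1387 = -8.92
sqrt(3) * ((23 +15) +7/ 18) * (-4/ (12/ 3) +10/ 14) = -691 * sqrt(3)/ 63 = -19.00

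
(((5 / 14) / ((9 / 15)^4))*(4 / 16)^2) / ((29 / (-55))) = -171875 / 526176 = -0.33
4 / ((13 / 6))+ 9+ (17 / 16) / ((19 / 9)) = 44853 / 3952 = 11.35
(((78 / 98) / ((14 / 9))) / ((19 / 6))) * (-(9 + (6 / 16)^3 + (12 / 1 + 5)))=-14045967 / 3336704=-4.21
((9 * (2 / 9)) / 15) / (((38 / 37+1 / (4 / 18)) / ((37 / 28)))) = 1369 / 42945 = 0.03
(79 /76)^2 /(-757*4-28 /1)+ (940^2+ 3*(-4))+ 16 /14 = 883589.14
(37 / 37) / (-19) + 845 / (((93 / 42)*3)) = 224677 / 1767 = 127.15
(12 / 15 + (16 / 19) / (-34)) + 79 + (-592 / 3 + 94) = -114139 / 4845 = -23.56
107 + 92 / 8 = 237 / 2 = 118.50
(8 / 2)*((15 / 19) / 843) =20 / 5339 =0.00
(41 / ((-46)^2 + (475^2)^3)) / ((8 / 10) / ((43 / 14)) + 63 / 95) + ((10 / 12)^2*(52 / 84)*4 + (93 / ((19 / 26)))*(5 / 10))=1452844387790962075467529 / 22231349590743597574809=65.35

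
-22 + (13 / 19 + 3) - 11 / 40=-18.59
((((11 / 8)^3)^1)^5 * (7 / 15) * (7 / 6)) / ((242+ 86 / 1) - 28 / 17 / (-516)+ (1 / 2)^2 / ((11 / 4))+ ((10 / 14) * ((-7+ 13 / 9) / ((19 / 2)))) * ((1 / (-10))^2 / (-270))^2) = 3989473618032449206455601575 / 20249764483969457694741364736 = 0.20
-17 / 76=-0.22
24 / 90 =4 / 15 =0.27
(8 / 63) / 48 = 1 / 378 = 0.00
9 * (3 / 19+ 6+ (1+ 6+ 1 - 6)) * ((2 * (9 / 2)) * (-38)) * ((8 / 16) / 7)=-1793.57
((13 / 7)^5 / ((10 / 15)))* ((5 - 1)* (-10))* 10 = -222775800 / 16807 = -13254.94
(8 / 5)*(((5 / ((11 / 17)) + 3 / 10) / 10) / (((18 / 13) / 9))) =11479 / 1375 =8.35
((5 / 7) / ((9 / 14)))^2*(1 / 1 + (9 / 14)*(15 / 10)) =2.43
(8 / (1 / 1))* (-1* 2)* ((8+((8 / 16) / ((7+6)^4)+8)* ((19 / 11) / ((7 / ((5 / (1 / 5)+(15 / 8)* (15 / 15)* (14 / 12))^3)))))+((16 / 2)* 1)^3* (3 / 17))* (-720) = 548090853451485885 / 1196363168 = 458130831.93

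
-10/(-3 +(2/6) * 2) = 30/7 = 4.29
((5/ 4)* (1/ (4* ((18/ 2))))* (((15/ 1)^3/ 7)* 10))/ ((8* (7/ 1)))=9375/ 3136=2.99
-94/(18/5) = -235/9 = -26.11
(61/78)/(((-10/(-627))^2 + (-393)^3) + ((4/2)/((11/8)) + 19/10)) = -39968115/3102101909800907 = -0.00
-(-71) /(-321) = -71 /321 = -0.22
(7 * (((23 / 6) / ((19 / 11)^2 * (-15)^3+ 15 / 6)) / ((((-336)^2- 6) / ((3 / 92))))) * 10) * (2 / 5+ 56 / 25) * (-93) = 866481 / 458360681750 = 0.00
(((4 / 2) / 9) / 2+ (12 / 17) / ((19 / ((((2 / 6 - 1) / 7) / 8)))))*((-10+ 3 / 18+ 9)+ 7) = 0.68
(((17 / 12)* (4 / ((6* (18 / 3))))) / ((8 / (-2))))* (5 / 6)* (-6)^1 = 85 / 432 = 0.20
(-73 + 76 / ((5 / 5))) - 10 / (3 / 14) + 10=-101 / 3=-33.67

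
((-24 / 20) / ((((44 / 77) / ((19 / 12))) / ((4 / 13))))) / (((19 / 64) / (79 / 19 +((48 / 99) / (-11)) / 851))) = -5466456352 / 381507555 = -14.33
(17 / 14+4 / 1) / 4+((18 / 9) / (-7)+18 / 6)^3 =58449 / 2744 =21.30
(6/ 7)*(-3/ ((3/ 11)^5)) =-322102/ 189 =-1704.24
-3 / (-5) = 3 / 5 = 0.60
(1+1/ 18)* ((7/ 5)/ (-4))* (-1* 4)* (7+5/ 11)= 5453/ 495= 11.02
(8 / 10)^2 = 16 / 25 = 0.64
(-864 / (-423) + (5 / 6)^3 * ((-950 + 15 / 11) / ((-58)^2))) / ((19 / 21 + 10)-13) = -4942065233 / 5509747584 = -0.90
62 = 62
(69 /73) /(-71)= -69 /5183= -0.01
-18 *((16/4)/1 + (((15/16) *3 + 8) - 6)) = -1269/8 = -158.62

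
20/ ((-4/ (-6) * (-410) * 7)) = -3/ 287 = -0.01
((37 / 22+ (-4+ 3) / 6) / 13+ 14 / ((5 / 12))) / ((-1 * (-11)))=72322 / 23595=3.07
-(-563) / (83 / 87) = 48981 / 83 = 590.13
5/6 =0.83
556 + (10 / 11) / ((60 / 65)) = 36761 / 66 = 556.98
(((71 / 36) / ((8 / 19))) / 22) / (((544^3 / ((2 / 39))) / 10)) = 6745 / 9945267830784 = 0.00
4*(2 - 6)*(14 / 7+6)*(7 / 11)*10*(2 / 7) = -2560 / 11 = -232.73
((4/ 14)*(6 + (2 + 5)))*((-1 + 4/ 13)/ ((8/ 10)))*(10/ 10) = -45/ 14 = -3.21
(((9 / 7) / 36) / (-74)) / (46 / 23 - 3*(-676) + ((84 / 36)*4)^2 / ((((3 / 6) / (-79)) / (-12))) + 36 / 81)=-9 / 3117817136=-0.00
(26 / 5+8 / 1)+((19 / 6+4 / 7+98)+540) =137537 / 210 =654.94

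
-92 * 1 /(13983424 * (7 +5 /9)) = -0.00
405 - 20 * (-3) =465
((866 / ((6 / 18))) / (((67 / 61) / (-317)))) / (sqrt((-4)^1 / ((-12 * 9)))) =-150712578 * sqrt(3) / 67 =-3896146.90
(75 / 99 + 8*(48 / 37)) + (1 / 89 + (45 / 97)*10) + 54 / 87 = 5015405326 / 305685897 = 16.41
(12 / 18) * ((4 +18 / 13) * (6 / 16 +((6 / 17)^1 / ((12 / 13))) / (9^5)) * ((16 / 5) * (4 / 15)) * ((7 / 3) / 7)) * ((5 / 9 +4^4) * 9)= 1557622362016 / 1761726915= 884.15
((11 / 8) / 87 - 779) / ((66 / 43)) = -23313439 / 45936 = -507.52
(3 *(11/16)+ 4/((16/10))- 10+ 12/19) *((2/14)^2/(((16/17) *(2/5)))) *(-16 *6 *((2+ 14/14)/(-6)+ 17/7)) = 10058985/208544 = 48.23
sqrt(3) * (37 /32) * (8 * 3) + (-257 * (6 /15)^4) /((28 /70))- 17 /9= -20629 /1125 + 111 * sqrt(3) /4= 29.73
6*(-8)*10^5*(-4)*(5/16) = 6000000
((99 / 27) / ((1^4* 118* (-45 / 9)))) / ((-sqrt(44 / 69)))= sqrt(759) / 3540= 0.01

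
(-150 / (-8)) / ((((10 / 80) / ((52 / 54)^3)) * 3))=878800 / 19683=44.65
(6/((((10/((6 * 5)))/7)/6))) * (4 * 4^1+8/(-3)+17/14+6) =15534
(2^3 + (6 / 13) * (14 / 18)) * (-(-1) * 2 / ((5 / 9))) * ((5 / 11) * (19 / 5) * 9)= 334476 / 715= 467.80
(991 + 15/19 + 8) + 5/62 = 1177847/1178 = 999.87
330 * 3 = 990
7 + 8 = 15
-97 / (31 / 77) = -7469 / 31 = -240.94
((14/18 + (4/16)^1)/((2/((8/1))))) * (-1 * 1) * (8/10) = -148/45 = -3.29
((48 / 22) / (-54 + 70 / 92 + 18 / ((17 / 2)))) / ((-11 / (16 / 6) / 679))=4854656 / 691031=7.03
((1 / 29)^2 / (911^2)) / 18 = 1 / 12563344098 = 0.00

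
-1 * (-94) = 94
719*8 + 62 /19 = 109350 /19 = 5755.26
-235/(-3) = 235/3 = 78.33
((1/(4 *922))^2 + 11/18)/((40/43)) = 3216718243/4896483840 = 0.66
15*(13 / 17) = 195 / 17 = 11.47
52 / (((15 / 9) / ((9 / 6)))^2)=1053 / 25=42.12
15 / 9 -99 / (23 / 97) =-415.86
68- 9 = 59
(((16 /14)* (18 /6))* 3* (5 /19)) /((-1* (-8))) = 45 /133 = 0.34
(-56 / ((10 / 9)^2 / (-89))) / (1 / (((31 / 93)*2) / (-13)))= -67284 / 325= -207.03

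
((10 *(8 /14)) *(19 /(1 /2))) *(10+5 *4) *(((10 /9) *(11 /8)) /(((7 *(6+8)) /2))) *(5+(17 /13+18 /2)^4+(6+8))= 67498764355000 /29389269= 2296714.64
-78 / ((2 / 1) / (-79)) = 3081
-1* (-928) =928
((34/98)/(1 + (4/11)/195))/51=715/105301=0.01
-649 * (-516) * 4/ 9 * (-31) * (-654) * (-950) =-2866651691200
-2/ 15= -0.13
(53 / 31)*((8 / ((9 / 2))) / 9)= 848 / 2511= 0.34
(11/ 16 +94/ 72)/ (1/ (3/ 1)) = 287/ 48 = 5.98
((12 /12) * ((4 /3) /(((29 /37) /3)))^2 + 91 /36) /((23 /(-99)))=-9515825 /77372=-122.99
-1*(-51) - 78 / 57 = 49.63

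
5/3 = 1.67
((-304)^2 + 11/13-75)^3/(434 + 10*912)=864959394888564192/10495069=82415789251.94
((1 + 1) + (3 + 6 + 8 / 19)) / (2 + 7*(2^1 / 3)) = 651 / 380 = 1.71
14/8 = 7/4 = 1.75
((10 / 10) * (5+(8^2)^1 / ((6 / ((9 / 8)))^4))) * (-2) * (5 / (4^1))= -26005 / 2048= -12.70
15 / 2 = 7.50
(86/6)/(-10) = -43/30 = -1.43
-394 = -394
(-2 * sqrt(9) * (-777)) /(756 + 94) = 2331 /425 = 5.48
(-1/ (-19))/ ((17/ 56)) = 56/ 323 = 0.17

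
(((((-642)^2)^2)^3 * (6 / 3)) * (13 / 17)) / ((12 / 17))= 10622150214298334481386171862448128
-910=-910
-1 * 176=-176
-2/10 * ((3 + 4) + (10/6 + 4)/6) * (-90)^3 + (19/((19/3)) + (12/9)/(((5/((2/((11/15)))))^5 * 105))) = 1158303.00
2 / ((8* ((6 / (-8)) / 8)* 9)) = -0.30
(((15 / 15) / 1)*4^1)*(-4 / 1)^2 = 64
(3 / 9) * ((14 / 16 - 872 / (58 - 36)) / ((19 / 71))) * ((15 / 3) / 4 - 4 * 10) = 12512685 / 6688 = 1870.92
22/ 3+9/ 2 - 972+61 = -5395/ 6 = -899.17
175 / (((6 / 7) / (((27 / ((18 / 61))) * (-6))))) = -224175 / 2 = -112087.50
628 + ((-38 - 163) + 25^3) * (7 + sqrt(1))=124020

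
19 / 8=2.38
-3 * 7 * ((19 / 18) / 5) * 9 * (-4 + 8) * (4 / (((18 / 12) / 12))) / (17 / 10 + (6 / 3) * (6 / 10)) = -51072 / 29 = -1761.10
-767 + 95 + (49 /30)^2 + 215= -408899 /900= -454.33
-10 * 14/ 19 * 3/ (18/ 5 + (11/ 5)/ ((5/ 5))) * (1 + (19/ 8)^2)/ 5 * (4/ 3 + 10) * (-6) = 344.20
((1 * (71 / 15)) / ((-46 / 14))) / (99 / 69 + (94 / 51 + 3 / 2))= -16898 / 56045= -0.30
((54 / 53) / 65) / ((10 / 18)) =486 / 17225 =0.03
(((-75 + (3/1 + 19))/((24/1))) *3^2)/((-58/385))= 61215/464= 131.93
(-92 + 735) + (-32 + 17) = 628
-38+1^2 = -37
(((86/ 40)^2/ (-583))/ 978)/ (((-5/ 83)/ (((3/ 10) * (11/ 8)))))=153467/ 2764480000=0.00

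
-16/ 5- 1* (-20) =16.80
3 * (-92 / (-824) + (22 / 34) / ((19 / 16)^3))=35890215 / 24020218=1.49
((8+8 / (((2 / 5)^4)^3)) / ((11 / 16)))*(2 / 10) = 138718.59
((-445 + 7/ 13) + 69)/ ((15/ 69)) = -112263/ 65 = -1727.12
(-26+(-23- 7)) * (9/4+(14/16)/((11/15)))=-2121/11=-192.82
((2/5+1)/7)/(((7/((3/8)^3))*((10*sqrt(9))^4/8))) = 1/67200000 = 0.00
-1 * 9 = -9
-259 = -259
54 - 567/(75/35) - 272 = -482.60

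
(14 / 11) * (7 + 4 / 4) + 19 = 321 / 11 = 29.18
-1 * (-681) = 681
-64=-64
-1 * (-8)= 8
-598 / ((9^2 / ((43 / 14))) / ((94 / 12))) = -177.62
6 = 6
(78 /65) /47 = 6 /235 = 0.03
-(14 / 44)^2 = -49 / 484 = -0.10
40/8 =5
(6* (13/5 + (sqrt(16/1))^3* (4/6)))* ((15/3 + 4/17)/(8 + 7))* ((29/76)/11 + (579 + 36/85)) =2488325045731/45300750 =54929.00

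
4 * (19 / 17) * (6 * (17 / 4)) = 114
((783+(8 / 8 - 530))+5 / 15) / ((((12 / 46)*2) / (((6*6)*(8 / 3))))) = 46797.33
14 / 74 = 7 / 37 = 0.19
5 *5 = 25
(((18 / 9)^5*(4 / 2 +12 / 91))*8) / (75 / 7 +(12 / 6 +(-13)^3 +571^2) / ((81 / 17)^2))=325845504 / 8523222929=0.04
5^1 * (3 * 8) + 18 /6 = 123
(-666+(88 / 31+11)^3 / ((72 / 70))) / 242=227678511 / 28837688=7.90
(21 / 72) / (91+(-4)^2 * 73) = 7 / 30216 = 0.00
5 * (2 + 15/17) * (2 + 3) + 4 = 1293/17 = 76.06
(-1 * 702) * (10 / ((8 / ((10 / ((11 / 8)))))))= -70200 / 11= -6381.82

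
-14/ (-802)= 7/ 401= 0.02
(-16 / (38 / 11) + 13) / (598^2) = 159 / 6794476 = 0.00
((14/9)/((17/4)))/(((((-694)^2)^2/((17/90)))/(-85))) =-119/4697458039044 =-0.00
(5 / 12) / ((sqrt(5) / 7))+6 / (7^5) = 6 / 16807+7*sqrt(5) / 12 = 1.30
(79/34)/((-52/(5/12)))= -395/21216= -0.02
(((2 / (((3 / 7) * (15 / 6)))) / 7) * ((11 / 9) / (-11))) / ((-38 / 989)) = 1978 / 2565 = 0.77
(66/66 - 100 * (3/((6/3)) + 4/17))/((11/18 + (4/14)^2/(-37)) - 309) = 95715522/171088595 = 0.56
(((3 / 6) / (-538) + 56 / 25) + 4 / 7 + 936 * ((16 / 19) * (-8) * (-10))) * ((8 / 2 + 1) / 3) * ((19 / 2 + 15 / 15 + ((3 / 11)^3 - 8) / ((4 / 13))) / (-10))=18538477624856033 / 114286048800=162211.20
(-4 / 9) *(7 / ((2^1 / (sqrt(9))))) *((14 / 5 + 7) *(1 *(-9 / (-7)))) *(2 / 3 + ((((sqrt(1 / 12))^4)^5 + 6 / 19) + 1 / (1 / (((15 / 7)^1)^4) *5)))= -14686406650671667 / 48037555077120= -305.73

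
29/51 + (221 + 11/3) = 3829/17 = 225.24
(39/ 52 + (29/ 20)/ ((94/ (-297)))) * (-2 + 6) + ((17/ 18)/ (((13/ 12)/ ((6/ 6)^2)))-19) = -613207/ 18330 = -33.45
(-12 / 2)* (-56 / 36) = 28 / 3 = 9.33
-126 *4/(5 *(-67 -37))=63/65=0.97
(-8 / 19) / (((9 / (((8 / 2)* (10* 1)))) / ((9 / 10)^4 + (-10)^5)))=3999973756 / 21375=187133.28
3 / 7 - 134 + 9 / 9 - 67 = -1397 / 7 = -199.57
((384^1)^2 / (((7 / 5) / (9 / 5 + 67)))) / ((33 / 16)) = 270532608 / 77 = 3513410.49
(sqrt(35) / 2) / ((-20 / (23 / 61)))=-23*sqrt(35) / 2440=-0.06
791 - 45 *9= 386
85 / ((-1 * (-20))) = 17 / 4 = 4.25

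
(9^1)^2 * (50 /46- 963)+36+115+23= -1788042 /23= -77740.96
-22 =-22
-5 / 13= -0.38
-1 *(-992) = 992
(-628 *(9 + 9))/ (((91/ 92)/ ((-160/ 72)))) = 25396.04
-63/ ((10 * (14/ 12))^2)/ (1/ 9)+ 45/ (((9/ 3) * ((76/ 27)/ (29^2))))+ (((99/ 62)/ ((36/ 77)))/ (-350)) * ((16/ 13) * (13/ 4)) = 461512127/ 103075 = 4477.44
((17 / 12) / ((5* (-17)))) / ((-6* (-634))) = -1 / 228240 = -0.00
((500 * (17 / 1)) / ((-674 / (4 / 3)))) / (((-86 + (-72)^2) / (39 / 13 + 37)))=-340000 / 2577039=-0.13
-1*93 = -93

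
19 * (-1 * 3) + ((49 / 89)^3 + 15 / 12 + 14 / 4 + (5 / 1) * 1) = -132768545 / 2819876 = -47.08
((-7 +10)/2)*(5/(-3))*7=-35/2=-17.50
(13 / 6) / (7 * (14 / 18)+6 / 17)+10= 10.37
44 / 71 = 0.62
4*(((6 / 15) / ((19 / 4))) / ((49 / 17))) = 544 / 4655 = 0.12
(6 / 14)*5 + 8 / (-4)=1 / 7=0.14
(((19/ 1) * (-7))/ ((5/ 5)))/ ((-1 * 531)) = 133/ 531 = 0.25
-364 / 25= -14.56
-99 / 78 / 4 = -33 / 104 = -0.32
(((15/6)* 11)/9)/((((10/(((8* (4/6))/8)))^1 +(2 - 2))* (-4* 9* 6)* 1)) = -11/11664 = -0.00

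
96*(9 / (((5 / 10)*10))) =172.80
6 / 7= 0.86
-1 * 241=-241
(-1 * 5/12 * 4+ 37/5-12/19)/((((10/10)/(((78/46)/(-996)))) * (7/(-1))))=9451/7616910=0.00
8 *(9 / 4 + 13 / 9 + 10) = 986 / 9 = 109.56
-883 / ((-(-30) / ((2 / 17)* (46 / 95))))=-40618 / 24225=-1.68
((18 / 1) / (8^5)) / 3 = 3 / 16384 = 0.00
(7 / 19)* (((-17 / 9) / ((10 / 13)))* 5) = -1547 / 342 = -4.52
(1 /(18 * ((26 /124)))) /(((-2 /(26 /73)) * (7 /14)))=-62 /657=-0.09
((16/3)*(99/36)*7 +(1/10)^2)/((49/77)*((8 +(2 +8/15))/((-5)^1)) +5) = 338833/12076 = 28.06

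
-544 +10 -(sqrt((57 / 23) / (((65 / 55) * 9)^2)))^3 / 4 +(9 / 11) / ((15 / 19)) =-532.96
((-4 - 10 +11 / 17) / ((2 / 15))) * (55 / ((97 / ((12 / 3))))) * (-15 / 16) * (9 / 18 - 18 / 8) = -19663875 / 52768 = -372.65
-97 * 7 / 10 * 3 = -2037 / 10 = -203.70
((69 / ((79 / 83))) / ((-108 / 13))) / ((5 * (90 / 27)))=-24817 / 47400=-0.52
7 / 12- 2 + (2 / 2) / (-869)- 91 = -963733 / 10428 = -92.42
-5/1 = -5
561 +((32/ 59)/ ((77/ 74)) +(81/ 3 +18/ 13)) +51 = 37851259/ 59059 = 640.91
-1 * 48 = -48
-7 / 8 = -0.88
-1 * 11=-11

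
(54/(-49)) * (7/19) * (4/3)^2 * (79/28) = -1896/931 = -2.04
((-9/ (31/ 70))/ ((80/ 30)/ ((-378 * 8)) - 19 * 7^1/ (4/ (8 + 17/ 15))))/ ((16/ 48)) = 21432600/ 106757149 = 0.20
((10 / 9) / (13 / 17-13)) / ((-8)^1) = 85 / 7488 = 0.01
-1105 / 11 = -100.45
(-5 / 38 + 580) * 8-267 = 83067 / 19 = 4371.95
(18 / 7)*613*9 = 99306 / 7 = 14186.57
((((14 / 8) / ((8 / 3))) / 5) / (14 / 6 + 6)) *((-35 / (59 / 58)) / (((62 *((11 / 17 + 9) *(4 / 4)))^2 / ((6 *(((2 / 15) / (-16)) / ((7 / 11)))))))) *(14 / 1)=40656231 / 24399620864000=0.00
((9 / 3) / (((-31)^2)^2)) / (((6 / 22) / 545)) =5995 / 923521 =0.01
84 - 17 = 67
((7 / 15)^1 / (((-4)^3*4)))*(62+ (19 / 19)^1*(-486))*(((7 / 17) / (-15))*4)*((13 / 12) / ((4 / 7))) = -236327 / 1468800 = -0.16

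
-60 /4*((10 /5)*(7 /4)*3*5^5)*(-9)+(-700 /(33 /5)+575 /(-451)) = 11986443925 /2706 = 4429580.16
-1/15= -0.07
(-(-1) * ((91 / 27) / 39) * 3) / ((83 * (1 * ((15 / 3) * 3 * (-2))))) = -7 / 67230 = -0.00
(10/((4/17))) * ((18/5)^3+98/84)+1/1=610039/300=2033.46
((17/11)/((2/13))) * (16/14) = 884/77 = 11.48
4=4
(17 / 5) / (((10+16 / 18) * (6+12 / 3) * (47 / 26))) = 0.02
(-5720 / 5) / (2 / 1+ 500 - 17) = -1144 / 485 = -2.36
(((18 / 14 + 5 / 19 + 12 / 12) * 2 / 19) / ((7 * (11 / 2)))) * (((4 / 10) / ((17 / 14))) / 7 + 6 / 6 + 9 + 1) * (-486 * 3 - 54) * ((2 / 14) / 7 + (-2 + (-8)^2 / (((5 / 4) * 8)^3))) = 3226919293152 / 14471813125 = 222.98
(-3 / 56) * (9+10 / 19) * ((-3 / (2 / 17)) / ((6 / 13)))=120003 / 4256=28.20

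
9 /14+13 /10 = 68 /35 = 1.94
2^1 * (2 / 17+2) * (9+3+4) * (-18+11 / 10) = -97344 / 85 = -1145.22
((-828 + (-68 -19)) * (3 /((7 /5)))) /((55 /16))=-43920 /77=-570.39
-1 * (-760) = 760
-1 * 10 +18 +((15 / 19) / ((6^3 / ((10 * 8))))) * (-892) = -43232 / 171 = -252.82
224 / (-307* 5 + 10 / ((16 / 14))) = -896 / 6105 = -0.15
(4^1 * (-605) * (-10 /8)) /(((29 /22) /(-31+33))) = 133100 /29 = 4589.66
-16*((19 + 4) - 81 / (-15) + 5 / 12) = -6916 / 15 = -461.07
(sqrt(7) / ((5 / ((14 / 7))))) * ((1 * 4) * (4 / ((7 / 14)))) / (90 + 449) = 64 * sqrt(7) / 2695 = 0.06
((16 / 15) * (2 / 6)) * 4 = 64 / 45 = 1.42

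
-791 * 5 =-3955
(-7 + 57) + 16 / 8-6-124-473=-551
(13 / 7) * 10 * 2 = 260 / 7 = 37.14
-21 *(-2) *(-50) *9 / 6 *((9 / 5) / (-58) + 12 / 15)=-70245 / 29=-2422.24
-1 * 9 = -9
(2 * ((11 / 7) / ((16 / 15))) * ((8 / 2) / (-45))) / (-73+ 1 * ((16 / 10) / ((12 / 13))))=55 / 14966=0.00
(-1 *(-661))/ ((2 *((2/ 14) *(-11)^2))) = 19.12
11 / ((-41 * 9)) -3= -1118 / 369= -3.03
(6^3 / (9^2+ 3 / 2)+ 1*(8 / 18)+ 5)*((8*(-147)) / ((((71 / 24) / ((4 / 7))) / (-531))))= 3797644032 / 3905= 972508.07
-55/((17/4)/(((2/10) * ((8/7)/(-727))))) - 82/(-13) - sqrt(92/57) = 7098642/1124669 - 2 * sqrt(1311)/57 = 5.04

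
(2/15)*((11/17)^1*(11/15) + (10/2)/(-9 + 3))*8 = -488/1275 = -0.38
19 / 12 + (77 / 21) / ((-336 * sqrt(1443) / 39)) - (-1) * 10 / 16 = 53 / 24 - 11 * sqrt(1443) / 37296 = 2.20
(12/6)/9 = 2/9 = 0.22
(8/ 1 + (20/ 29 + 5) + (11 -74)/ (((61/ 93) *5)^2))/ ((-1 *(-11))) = 21129202/ 29674975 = 0.71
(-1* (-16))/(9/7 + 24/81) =3024/299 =10.11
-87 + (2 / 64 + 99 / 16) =-2585 / 32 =-80.78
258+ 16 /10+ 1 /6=7793 /30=259.77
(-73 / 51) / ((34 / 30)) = -365 / 289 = -1.26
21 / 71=0.30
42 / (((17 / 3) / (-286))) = -2119.76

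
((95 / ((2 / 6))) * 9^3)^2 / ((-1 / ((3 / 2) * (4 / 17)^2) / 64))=-66303429465600 / 289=-229423631368.86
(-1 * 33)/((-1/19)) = 627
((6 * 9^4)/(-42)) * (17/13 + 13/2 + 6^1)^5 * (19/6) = -247784780140145847/166339264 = -1489634943.56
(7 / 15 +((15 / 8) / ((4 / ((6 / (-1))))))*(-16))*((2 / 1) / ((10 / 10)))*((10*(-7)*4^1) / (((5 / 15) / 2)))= -152768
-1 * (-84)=84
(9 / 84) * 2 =3 / 14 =0.21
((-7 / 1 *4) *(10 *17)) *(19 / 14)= -6460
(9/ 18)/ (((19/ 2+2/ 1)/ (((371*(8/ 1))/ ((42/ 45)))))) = 3180/ 23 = 138.26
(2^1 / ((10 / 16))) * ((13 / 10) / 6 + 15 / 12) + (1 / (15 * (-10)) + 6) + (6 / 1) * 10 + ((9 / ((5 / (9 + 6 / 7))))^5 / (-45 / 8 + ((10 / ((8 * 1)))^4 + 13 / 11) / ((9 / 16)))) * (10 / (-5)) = -4308214.34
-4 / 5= -0.80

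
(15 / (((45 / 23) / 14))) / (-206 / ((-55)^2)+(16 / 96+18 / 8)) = 556600 / 12179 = 45.70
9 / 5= 1.80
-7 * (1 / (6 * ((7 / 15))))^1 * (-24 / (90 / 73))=146 / 3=48.67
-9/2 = -4.50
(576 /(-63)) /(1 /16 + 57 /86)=-44032 /3493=-12.61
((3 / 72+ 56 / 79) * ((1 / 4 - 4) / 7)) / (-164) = 0.00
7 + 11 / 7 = 60 / 7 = 8.57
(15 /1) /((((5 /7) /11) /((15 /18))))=385 /2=192.50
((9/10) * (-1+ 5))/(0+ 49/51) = 918/245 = 3.75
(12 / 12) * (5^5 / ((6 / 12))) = 6250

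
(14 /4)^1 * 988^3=3375505952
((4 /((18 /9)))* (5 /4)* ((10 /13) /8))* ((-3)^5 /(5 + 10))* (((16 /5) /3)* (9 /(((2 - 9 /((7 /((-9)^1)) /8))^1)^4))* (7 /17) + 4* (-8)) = 2644635950606619 /21222387290728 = 124.62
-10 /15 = -2 /3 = -0.67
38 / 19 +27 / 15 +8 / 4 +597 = 3014 / 5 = 602.80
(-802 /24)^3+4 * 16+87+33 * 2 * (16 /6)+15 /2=-63903185 /1728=-36981.01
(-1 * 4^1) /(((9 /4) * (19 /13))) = -208 /171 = -1.22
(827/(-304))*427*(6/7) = -151341/152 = -995.66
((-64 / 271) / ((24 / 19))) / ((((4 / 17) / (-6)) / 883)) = 1140836 / 271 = 4209.73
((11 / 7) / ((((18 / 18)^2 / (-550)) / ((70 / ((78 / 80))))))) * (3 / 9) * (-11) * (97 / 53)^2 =762103.43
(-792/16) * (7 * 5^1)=-3465/2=-1732.50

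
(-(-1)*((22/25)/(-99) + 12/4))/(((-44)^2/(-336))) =-4711/9075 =-0.52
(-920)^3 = -778688000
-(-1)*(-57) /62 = -57 /62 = -0.92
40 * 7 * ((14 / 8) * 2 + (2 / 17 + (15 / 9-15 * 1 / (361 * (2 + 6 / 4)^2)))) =190565020 / 128877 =1478.66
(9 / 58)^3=0.00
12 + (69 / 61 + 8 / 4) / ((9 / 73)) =20531 / 549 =37.40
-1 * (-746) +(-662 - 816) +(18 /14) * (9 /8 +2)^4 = -17472279 /28672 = -609.38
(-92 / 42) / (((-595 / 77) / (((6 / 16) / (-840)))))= -253 / 1999200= -0.00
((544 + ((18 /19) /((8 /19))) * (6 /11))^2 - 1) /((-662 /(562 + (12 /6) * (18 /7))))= -285600888885 /1121428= -254676.08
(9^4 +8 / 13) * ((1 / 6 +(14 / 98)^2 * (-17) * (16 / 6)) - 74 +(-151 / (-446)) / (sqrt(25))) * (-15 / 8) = 522135695197 / 568204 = 918922.95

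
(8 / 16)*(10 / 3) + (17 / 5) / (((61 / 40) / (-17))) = -6631 / 183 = -36.23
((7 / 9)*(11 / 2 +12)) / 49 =0.28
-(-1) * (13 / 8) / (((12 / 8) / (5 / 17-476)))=-105131 / 204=-515.35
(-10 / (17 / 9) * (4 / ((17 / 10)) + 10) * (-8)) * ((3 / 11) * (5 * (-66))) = -13608000 / 289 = -47086.51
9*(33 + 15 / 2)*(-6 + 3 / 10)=-41553 / 20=-2077.65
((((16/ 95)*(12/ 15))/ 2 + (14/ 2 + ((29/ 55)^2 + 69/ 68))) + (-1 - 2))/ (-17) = -20948843/ 66441100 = -0.32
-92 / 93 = -0.99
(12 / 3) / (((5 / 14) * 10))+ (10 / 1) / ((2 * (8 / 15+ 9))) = 5879 / 3575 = 1.64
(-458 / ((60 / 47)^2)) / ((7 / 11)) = -5564471 / 12600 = -441.62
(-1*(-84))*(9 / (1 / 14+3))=10584 / 43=246.14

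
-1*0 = 0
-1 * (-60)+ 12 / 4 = 63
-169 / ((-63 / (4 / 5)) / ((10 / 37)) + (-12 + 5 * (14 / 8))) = 0.57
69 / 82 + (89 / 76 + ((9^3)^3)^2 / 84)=19487286816060407825 / 10906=1786840896392848.69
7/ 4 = 1.75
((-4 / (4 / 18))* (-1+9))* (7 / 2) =-504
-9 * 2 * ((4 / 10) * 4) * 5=-144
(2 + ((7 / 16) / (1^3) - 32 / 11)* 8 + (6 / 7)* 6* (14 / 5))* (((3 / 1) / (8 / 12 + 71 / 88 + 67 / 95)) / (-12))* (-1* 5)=-1995 / 1031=-1.94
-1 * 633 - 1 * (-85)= -548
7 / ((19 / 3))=21 / 19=1.11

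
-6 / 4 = -3 / 2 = -1.50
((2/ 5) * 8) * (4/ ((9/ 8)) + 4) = 1088/ 45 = 24.18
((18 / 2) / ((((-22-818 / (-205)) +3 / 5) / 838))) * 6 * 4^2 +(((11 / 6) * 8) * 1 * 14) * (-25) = -500242280 / 10707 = -46721.05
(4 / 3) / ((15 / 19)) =1.69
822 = 822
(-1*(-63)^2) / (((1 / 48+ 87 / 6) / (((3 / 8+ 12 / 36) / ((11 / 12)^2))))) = -230.41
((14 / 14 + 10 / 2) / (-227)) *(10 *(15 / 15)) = -60 / 227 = -0.26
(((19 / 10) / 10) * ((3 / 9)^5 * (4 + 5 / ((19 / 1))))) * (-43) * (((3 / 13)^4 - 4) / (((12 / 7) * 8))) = 34363063 / 822556800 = 0.04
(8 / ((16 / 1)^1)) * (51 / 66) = 17 / 44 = 0.39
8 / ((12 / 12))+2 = 10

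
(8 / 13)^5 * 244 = 7995392 / 371293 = 21.53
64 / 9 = 7.11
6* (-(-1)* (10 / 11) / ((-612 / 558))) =-930 / 187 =-4.97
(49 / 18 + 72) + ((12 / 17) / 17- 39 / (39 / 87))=-63653 / 5202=-12.24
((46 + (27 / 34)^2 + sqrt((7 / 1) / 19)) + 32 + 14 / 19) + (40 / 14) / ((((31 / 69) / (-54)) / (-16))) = sqrt(133) / 19 + 26566396739 / 4766188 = 5574.54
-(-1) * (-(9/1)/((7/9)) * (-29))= 2349/7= 335.57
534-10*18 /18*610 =-5566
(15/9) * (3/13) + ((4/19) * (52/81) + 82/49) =2150125/980343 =2.19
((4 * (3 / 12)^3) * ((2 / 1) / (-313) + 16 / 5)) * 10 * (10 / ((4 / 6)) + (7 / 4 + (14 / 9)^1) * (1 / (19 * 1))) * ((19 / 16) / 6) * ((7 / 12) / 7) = 8645707 / 17307648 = 0.50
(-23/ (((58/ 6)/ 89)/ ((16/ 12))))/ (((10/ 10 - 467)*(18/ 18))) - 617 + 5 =-4131190/ 6757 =-611.39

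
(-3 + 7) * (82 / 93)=328 / 93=3.53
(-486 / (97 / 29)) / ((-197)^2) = -14094 / 3764473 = -0.00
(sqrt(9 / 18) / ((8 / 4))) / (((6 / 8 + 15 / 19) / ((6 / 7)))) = 0.20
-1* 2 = -2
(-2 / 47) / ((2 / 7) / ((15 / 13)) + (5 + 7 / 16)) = -3360 / 448897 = -0.01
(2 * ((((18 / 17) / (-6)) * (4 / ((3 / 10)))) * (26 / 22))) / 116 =-0.05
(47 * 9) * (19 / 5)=8037 / 5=1607.40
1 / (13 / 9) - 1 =-4 / 13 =-0.31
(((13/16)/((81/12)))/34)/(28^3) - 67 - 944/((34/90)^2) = -9155915951395/1370331648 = -6681.53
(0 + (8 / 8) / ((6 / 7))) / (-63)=-1 / 54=-0.02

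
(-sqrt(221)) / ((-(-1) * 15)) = -sqrt(221) / 15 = -0.99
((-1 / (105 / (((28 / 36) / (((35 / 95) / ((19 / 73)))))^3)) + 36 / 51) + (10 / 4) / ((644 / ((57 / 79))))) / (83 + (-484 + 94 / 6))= -5203099634507083 / 2835409713284907360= -0.00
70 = 70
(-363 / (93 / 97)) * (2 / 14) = -11737 / 217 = -54.09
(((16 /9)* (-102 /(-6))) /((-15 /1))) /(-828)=68 /27945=0.00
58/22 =29/11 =2.64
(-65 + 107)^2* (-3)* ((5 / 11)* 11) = -26460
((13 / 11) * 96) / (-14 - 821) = -1248 / 9185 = -0.14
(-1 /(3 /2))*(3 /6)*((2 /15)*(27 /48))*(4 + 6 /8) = -19 /160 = -0.12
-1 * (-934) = 934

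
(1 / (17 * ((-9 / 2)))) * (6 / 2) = -2 / 51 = -0.04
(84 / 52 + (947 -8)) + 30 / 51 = 208006 / 221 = 941.20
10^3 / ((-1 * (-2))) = 500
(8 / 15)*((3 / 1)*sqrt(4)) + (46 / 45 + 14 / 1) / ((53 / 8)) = 2608 / 477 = 5.47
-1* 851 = -851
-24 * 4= -96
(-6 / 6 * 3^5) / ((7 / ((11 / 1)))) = -2673 / 7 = -381.86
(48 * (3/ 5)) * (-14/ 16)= -126/ 5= -25.20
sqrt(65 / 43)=sqrt(2795) / 43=1.23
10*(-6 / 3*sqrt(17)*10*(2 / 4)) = -100*sqrt(17) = -412.31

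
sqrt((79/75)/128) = sqrt(474)/240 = 0.09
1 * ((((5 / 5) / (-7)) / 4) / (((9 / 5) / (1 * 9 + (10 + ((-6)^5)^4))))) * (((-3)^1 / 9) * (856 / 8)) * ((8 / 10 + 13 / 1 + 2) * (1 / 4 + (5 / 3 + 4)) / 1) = 241875112198360589.53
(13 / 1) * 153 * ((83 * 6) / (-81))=-36686 / 3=-12228.67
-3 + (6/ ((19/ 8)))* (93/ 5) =4179/ 95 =43.99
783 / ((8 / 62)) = 24273 / 4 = 6068.25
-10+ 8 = -2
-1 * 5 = -5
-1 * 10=-10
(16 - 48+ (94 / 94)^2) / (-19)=31 / 19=1.63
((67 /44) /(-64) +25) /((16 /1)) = 70333 /45056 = 1.56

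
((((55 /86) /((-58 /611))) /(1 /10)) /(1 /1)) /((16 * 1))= -168025 /39904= -4.21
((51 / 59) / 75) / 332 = 17 / 489700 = 0.00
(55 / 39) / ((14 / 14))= 55 / 39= 1.41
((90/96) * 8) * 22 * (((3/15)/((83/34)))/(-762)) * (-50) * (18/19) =168300/200279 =0.84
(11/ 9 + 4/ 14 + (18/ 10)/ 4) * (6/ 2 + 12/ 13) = 41939/ 5460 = 7.68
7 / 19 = 0.37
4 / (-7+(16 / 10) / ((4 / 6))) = -20 / 23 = -0.87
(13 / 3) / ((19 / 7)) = 91 / 57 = 1.60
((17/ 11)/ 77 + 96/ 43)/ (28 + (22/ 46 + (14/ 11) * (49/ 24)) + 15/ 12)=5660967/ 81238696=0.07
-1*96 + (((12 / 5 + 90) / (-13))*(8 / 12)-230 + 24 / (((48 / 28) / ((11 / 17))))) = -355456 / 1105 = -321.68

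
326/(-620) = -0.53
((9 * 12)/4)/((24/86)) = 387/4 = 96.75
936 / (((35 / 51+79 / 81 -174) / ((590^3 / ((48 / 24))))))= -13235362124400 / 23731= -557724584.91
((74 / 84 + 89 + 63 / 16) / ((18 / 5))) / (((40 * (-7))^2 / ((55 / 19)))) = 346753 / 360364032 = 0.00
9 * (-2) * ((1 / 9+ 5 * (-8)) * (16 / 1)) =11488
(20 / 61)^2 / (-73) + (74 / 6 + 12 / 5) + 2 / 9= 182791009 / 12223485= 14.95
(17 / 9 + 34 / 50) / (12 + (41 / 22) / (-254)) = 3229864 / 15078375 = 0.21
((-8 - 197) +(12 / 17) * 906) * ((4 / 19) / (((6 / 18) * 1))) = 88644 / 323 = 274.44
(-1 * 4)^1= -4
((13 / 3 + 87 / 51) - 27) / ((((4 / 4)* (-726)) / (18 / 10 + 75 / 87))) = 206317 / 2684385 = 0.08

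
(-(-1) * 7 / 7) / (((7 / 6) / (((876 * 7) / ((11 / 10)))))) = 52560 / 11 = 4778.18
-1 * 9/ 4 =-9/ 4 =-2.25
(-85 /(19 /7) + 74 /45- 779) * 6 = -1382828 /285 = -4852.03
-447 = -447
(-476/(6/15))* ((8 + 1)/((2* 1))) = -5355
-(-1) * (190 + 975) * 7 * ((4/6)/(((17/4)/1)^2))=260960/867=300.99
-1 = -1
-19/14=-1.36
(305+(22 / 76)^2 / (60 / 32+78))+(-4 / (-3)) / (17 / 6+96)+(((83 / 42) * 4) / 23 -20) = 6284620019747 / 22023616167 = 285.36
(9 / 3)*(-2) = -6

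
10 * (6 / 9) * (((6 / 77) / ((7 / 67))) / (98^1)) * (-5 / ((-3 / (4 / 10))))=2680 / 79233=0.03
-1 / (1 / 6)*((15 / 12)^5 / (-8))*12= 28125 / 1024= 27.47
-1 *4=-4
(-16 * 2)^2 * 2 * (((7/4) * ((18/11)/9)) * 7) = 50176/11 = 4561.45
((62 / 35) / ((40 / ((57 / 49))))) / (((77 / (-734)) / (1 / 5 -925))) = 1499306568 / 3301375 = 454.15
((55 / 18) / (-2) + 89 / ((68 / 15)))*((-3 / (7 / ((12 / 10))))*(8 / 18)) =-4432 / 1071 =-4.14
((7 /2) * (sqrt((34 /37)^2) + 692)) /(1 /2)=4850.43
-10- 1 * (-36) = 26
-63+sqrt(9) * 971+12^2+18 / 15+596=17956 / 5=3591.20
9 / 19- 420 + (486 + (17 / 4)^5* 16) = 27058115 / 1216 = 22251.74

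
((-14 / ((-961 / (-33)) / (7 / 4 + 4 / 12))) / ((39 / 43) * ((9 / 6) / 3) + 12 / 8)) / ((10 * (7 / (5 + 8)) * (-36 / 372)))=30745 / 31248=0.98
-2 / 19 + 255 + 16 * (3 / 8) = 4957 / 19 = 260.89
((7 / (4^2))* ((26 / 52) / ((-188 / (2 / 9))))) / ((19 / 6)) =-7 / 85728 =-0.00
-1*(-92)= 92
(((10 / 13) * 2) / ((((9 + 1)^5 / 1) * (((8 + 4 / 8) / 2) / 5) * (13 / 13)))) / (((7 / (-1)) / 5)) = -1 / 77350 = -0.00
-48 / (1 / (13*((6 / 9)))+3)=-416 / 27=-15.41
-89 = -89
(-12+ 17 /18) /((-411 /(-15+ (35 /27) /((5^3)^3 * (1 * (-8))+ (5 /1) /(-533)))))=-67120523849032 /166350965724873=-0.40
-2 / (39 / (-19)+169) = -19 / 1586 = -0.01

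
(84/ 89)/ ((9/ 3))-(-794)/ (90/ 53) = 1873909/ 4005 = 467.89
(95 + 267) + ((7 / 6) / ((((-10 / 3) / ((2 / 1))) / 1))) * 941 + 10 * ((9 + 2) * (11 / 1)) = 9133 / 10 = 913.30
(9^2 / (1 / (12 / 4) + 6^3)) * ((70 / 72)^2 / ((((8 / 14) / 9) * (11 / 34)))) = 3935925 / 228448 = 17.23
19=19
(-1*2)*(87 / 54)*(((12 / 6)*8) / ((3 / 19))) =-8816 / 27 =-326.52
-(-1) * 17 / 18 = 17 / 18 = 0.94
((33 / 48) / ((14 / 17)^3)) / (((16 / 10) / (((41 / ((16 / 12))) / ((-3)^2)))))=11078815 / 4214784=2.63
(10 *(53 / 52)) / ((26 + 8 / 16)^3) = 20 / 36517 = 0.00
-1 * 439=-439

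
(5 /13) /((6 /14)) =35 /39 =0.90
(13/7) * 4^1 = 52/7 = 7.43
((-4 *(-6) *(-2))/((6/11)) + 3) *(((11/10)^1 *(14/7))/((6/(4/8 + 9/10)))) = -1309/30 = -43.63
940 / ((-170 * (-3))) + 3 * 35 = 5449 / 51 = 106.84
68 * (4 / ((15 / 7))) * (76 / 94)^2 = 2749376 / 33135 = 82.97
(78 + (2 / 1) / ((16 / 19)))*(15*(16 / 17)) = 19290 / 17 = 1134.71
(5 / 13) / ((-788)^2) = 5 / 8072272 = 0.00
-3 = -3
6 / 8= 3 / 4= 0.75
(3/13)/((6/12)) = 6/13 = 0.46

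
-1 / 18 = -0.06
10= 10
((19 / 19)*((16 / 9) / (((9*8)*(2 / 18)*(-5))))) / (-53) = 2 / 2385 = 0.00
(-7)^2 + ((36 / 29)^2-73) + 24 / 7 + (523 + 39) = 3196462 / 5887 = 542.97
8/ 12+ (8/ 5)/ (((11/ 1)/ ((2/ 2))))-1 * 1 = -31/ 165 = -0.19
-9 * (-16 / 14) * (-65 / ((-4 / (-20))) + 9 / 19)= -443952 / 133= -3337.98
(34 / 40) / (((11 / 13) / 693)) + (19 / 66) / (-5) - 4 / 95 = 8728471 / 12540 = 696.05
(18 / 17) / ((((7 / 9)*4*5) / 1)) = 0.07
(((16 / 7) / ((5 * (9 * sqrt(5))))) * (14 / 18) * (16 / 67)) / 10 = 128 * sqrt(5) / 678375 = 0.00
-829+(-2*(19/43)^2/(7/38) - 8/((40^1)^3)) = -86057476943/103544000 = -831.12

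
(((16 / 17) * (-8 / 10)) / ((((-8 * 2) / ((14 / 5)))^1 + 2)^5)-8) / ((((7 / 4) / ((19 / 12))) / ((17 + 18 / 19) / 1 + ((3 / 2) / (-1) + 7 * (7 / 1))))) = -104638711977 / 220919335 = -473.65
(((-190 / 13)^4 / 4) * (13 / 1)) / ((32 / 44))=895956875 / 4394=203904.61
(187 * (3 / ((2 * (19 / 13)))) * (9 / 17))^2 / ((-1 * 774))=-1656369 / 124184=-13.34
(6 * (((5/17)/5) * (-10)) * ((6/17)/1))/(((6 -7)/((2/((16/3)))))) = 135/289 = 0.47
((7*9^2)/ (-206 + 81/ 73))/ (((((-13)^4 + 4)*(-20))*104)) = 41391/ 888673146400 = 0.00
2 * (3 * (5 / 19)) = 30 / 19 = 1.58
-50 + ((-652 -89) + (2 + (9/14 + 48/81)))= -297775/378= -787.76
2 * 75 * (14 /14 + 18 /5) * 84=57960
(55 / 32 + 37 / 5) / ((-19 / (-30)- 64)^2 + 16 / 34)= 1116135 / 491534536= 0.00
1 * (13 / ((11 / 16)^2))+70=11798 / 121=97.50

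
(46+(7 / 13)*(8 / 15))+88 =26186 / 195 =134.29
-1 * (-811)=811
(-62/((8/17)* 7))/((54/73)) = -38471/1512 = -25.44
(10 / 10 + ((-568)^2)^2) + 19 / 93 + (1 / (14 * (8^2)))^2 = 7771275594693345373 / 74661888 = 104086245377.20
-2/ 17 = -0.12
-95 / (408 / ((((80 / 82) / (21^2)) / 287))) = -475 / 264651597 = -0.00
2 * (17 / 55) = 34 / 55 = 0.62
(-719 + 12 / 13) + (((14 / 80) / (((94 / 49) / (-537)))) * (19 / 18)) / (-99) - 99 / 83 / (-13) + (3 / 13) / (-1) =-1729556795303 / 2409881760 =-717.69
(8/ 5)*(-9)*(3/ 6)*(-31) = 1116/ 5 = 223.20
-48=-48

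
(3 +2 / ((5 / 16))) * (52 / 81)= 2444 / 405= 6.03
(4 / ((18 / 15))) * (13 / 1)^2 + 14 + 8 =1756 / 3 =585.33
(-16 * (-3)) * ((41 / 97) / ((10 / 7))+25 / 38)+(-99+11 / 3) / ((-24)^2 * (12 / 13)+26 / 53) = 45.60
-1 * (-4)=4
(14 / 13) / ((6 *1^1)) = 0.18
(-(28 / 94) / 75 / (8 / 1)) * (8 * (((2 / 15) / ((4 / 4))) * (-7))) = 196 / 52875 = 0.00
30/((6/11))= 55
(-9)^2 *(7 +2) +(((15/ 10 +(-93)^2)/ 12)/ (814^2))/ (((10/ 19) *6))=231855701893/ 318046080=729.00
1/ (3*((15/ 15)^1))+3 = 10/ 3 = 3.33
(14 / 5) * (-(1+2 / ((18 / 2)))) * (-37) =126.62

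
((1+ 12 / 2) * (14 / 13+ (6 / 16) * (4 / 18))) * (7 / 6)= 8869 / 936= 9.48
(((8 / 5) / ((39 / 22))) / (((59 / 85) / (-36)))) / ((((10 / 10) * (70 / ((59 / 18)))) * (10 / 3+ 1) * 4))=-748 / 5915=-0.13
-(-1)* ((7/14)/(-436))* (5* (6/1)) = -15/436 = -0.03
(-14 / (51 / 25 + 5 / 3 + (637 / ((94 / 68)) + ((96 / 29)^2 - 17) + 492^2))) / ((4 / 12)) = -124510050 / 718963935931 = -0.00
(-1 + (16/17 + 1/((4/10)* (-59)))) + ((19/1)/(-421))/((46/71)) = -1659348/9712049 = -0.17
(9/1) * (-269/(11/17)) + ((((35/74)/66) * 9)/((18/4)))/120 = -219284489/58608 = -3741.55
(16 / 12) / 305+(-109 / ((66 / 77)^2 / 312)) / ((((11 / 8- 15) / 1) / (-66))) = -205164956 / 915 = -224224.00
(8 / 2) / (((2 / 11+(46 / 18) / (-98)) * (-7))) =-5544 / 1511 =-3.67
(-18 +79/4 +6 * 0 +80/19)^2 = 205209/5776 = 35.53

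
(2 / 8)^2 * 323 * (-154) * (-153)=3805263 / 8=475657.88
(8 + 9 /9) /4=9 /4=2.25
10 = 10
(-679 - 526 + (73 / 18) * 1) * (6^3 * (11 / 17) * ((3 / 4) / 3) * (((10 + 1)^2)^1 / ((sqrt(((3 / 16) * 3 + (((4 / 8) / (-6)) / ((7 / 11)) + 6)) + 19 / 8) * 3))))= -570324.09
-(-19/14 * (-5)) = -95/14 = -6.79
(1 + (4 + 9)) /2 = 7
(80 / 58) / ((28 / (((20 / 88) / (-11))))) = -25 / 24563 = -0.00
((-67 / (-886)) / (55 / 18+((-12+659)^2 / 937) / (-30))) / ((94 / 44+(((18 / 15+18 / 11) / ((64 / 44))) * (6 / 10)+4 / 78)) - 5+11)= -30298714875 / 44377650516962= -0.00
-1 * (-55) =55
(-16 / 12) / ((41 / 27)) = -36 / 41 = -0.88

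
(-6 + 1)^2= 25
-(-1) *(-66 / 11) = -6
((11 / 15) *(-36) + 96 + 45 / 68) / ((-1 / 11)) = -262779 / 340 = -772.88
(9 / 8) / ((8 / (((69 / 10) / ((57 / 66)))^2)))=5184729 / 577600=8.98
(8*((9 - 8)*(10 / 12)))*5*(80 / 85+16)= 9600 / 17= 564.71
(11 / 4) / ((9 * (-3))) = -0.10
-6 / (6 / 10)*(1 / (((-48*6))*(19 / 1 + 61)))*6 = 1 / 384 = 0.00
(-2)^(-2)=1 / 4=0.25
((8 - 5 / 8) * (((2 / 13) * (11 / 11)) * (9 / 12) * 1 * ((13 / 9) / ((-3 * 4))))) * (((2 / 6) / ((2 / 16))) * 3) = -59 / 72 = -0.82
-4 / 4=-1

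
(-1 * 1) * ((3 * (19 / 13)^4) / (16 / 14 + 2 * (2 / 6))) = -7.56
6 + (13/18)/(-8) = 851/144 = 5.91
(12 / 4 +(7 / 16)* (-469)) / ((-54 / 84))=22645 / 72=314.51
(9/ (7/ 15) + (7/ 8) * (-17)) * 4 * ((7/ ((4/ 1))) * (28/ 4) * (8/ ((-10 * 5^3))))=-1729/ 1250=-1.38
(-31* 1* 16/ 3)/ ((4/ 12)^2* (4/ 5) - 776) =1860/ 8729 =0.21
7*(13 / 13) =7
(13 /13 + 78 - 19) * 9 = 540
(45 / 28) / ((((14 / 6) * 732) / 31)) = 1395 / 47824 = 0.03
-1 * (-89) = 89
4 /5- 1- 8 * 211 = -8441 /5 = -1688.20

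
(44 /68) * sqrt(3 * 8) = 22 * sqrt(6) /17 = 3.17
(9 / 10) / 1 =9 / 10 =0.90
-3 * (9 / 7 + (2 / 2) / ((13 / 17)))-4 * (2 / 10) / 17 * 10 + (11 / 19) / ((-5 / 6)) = -1314682 / 146965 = -8.95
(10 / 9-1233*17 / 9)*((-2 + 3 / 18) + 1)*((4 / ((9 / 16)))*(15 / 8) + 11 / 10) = 9071783 / 324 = 27999.33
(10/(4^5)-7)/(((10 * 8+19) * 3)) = -1193/50688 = -0.02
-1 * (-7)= 7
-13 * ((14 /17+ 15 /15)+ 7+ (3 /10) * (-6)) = -7761 /85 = -91.31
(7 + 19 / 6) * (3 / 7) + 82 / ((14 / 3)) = 307 / 14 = 21.93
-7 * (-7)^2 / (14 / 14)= -343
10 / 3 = 3.33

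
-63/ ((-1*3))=21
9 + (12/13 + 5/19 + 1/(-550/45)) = 274537/27170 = 10.10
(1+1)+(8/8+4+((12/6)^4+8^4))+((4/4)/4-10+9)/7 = 115329/28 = 4118.89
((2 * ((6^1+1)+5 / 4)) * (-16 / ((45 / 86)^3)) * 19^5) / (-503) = 138594511047872 / 15278625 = 9071137.69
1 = 1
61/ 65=0.94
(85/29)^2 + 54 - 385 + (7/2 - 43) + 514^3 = 228409514677/1682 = 135796382.09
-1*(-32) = 32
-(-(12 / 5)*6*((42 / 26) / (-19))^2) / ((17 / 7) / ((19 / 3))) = 74088 / 272935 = 0.27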